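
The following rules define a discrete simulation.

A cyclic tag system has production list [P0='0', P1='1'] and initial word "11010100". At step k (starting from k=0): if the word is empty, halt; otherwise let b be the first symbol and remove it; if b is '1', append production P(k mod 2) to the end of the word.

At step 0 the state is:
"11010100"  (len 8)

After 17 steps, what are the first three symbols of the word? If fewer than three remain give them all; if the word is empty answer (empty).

(empty)

[0] "11010100"  (len 8)
[1] "10101000"  (len 8)
[2] "01010001"  (len 8)
[3] "1010001"  (len 7)
[4] "0100011"  (len 7)
[5] "100011"  (len 6)
[6] "000111"  (len 6)
[7] "00111"  (len 5)
[8] "0111"  (len 4)
[9] "111"  (len 3)
[10] "111"  (len 3)
[11] "110"  (len 3)
[12] "101"  (len 3)
[13] "010"  (len 3)
[14] "10"  (len 2)
[15] "00"  (len 2)
[16] "0"  (len 1)
[17] (halted — word empty)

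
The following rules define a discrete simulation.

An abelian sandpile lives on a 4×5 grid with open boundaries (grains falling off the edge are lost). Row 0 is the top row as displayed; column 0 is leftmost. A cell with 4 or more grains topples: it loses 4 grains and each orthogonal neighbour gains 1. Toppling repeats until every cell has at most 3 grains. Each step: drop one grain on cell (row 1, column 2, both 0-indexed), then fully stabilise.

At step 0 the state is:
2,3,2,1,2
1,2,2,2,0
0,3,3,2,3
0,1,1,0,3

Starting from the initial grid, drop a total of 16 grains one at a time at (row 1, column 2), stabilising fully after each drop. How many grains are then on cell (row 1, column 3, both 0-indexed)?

2

t=0: 2,3,2,1,2
1,2,2,2,0
0,3,3,2,3
0,1,1,0,3
t=1: 2,3,2,1,2
1,2,3,2,0
0,3,3,2,3
0,1,1,0,3
t=2: 3,1,0,2,2
2,1,3,3,0
1,1,1,3,3
0,2,2,0,3
t=3: 3,1,1,3,2
2,2,1,1,2
1,1,3,1,1
0,2,2,2,0
t=4: 3,1,1,3,2
2,2,2,1,2
1,1,3,1,1
0,2,2,2,0
t=5: 3,1,1,3,2
2,2,3,1,2
1,1,3,1,1
0,2,2,2,0
t=6: 3,1,2,3,2
2,3,1,2,2
1,2,0,2,1
0,2,3,2,0
t=7: 3,1,2,3,2
2,3,2,2,2
1,2,0,2,1
0,2,3,2,0
t=8: 3,1,2,3,2
2,3,3,2,2
1,2,0,2,1
0,2,3,2,0
t=9: 3,2,3,3,2
3,0,1,3,2
1,3,1,2,1
0,2,3,2,0
t=10: 3,2,3,3,2
3,0,2,3,2
1,3,1,2,1
0,2,3,2,0
t=11: 3,2,3,3,2
3,0,3,3,2
1,3,1,2,1
0,2,3,2,0
t=12: 3,3,1,1,3
3,1,2,1,3
1,3,2,3,1
0,2,3,2,0
t=13: 3,3,1,1,3
3,1,3,1,3
1,3,2,3,1
0,2,3,2,0
t=14: 3,3,2,1,3
3,2,0,2,3
1,3,3,3,1
0,2,3,2,0
t=15: 3,3,2,1,3
3,2,1,2,3
1,3,3,3,1
0,2,3,2,0
t=16: 3,3,2,1,3
3,2,2,2,3
1,3,3,3,1
0,2,3,2,0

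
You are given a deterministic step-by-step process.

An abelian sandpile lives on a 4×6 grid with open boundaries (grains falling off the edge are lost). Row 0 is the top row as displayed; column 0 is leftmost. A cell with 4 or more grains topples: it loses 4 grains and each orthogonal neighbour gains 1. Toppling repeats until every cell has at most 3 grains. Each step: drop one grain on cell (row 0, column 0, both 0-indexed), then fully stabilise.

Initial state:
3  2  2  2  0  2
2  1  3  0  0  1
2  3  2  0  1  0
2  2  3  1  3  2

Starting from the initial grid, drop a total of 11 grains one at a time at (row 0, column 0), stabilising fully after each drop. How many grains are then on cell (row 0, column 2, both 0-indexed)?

3

k=0  3  2  2  2  0  2
2  1  3  0  0  1
2  3  2  0  1  0
2  2  3  1  3  2
k=1  0  3  2  2  0  2
3  1  3  0  0  1
2  3  2  0  1  0
2  2  3  1  3  2
k=2  1  3  2  2  0  2
3  1  3  0  0  1
2  3  2  0  1  0
2  2  3  1  3  2
k=3  2  3  2  2  0  2
3  1  3  0  0  1
2  3  2  0  1  0
2  2  3  1  3  2
k=4  3  3  2  2  0  2
3  1  3  0  0  1
2  3  2  0  1  0
2  2  3  1  3  2
k=5  2  0  3  2  0  2
0  3  3  0  0  1
3  3  2  0  1  0
2  2  3  1  3  2
k=6  3  0  3  2  0  2
0  3  3  0  0  1
3  3  2  0  1  0
2  2  3  1  3  2
k=7  0  1  3  2  0  2
1  3  3  0  0  1
3  3  2  0  1  0
2  2  3  1  3  2
k=8  1  1  3  2  0  2
1  3  3  0  0  1
3  3  2  0  1  0
2  2  3  1  3  2
k=9  2  1  3  2  0  2
1  3  3  0  0  1
3  3  2  0  1  0
2  2  3  1  3  2
k=10  3  1  3  2  0  2
1  3  3  0  0  1
3  3  2  0  1  0
2  2  3  1  3  2
k=11  0  2  3  2  0  2
2  3  3  0  0  1
3  3  2  0  1  0
2  2  3  1  3  2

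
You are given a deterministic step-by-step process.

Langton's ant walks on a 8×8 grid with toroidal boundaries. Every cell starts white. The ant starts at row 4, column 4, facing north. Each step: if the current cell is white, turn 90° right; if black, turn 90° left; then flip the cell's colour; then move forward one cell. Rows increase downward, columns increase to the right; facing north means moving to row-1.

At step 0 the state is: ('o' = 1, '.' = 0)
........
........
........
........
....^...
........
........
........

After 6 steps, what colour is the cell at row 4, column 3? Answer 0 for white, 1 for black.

step 0: ........
........
........
........
....^...
........
........
........
step 1: ........
........
........
........
....o>..
........
........
........
step 2: ........
........
........
........
....oo..
.....v..
........
........
step 3: ........
........
........
........
....oo..
....<o..
........
........
step 4: ........
........
........
........
....^o..
....oo..
........
........
step 5: ........
........
........
........
...<.o..
....oo..
........
........
step 6: ........
........
........
...^....
...o.o..
....oo..
........
........

1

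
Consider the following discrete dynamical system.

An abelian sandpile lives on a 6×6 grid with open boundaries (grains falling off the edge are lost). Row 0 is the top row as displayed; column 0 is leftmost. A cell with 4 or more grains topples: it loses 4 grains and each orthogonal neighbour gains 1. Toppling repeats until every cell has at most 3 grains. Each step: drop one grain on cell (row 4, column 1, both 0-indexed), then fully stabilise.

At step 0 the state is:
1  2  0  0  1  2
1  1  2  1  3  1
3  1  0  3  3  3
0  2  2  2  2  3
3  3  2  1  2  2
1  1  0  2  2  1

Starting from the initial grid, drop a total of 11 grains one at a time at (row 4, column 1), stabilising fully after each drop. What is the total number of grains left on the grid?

k=0  1  2  0  0  1  2
1  1  2  1  3  1
3  1  0  3  3  3
0  2  2  2  2  3
3  3  2  1  2  2
1  1  0  2  2  1
k=1  1  2  0  0  1  2
1  1  2  1  3  1
3  1  0  3  3  3
1  3  2  2  2  3
0  1  3  1  2  2
2  2  0  2  2  1
k=2  1  2  0  0  1  2
1  1  2  1  3  1
3  1  0  3  3  3
1  3  2  2  2  3
0  2  3  1  2  2
2  2  0  2  2  1
k=3  1  2  0  0  1  2
1  1  2  1  3  1
3  1  0  3  3  3
1  3  2  2  2  3
0  3  3  1  2  2
2  2  0  2  2  1
k=4  1  2  0  0  1  2
1  1  2  1  3  1
3  2  1  3  3  3
2  1  0  3  2  3
1  2  1  2  2  2
2  3  1  2  2  1
k=5  1  2  0  0  1  2
1  1  2  1  3  1
3  2  1  3  3  3
2  1  0  3  2  3
1  3  1  2  2  2
2  3  1  2  2  1
k=6  1  2  0  0  1  2
1  1  2  1  3  1
3  2  1  3  3  3
2  2  0  3  2  3
2  1  2  2  2  2
3  0  2  2  2  1
k=7  1  2  0  0  1  2
1  1  2  1  3  1
3  2  1  3  3  3
2  2  0  3  2  3
2  2  2  2  2  2
3  0  2  2  2  1
k=8  1  2  0  0  1  2
1  1  2  1  3  1
3  2  1  3  3  3
2  2  0  3  2  3
2  3  2  2  2  2
3  0  2  2  2  1
k=9  1  2  0  0  1  2
1  1  2  1  3  1
3  2  1  3  3  3
2  3  0  3  2  3
3  0  3  2  2  2
3  1  2  2  2  1
k=10  1  2  0  0  1  2
1  1  2  1  3  1
3  2  1  3  3  3
2  3  0  3  2  3
3  1  3  2  2  2
3  1  2  2  2  1
k=11  1  2  0  0  1  2
1  1  2  1  3  1
3  2  1  3  3  3
2  3  0  3  2  3
3  2  3  2  2  2
3  1  2  2  2  1

68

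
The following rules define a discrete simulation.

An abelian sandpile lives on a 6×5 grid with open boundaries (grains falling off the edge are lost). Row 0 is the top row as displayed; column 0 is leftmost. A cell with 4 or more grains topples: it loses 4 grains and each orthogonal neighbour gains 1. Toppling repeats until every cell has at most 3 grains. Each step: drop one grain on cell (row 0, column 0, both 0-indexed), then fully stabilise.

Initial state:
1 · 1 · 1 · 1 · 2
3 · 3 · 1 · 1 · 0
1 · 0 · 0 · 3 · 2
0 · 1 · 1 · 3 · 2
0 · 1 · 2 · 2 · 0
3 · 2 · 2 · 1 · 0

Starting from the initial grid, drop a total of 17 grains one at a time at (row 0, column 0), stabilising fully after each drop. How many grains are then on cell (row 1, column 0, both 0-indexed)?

1

0) 1 · 1 · 1 · 1 · 2
3 · 3 · 1 · 1 · 0
1 · 0 · 0 · 3 · 2
0 · 1 · 1 · 3 · 2
0 · 1 · 2 · 2 · 0
3 · 2 · 2 · 1 · 0
1) 2 · 1 · 1 · 1 · 2
3 · 3 · 1 · 1 · 0
1 · 0 · 0 · 3 · 2
0 · 1 · 1 · 3 · 2
0 · 1 · 2 · 2 · 0
3 · 2 · 2 · 1 · 0
2) 3 · 1 · 1 · 1 · 2
3 · 3 · 1 · 1 · 0
1 · 0 · 0 · 3 · 2
0 · 1 · 1 · 3 · 2
0 · 1 · 2 · 2 · 0
3 · 2 · 2 · 1 · 0
3) 1 · 3 · 1 · 1 · 2
1 · 0 · 2 · 1 · 0
2 · 1 · 0 · 3 · 2
0 · 1 · 1 · 3 · 2
0 · 1 · 2 · 2 · 0
3 · 2 · 2 · 1 · 0
4) 2 · 3 · 1 · 1 · 2
1 · 0 · 2 · 1 · 0
2 · 1 · 0 · 3 · 2
0 · 1 · 1 · 3 · 2
0 · 1 · 2 · 2 · 0
3 · 2 · 2 · 1 · 0
5) 3 · 3 · 1 · 1 · 2
1 · 0 · 2 · 1 · 0
2 · 1 · 0 · 3 · 2
0 · 1 · 1 · 3 · 2
0 · 1 · 2 · 2 · 0
3 · 2 · 2 · 1 · 0
6) 1 · 0 · 2 · 1 · 2
2 · 1 · 2 · 1 · 0
2 · 1 · 0 · 3 · 2
0 · 1 · 1 · 3 · 2
0 · 1 · 2 · 2 · 0
3 · 2 · 2 · 1 · 0
7) 2 · 0 · 2 · 1 · 2
2 · 1 · 2 · 1 · 0
2 · 1 · 0 · 3 · 2
0 · 1 · 1 · 3 · 2
0 · 1 · 2 · 2 · 0
3 · 2 · 2 · 1 · 0
8) 3 · 0 · 2 · 1 · 2
2 · 1 · 2 · 1 · 0
2 · 1 · 0 · 3 · 2
0 · 1 · 1 · 3 · 2
0 · 1 · 2 · 2 · 0
3 · 2 · 2 · 1 · 0
9) 0 · 1 · 2 · 1 · 2
3 · 1 · 2 · 1 · 0
2 · 1 · 0 · 3 · 2
0 · 1 · 1 · 3 · 2
0 · 1 · 2 · 2 · 0
3 · 2 · 2 · 1 · 0
10) 1 · 1 · 2 · 1 · 2
3 · 1 · 2 · 1 · 0
2 · 1 · 0 · 3 · 2
0 · 1 · 1 · 3 · 2
0 · 1 · 2 · 2 · 0
3 · 2 · 2 · 1 · 0
11) 2 · 1 · 2 · 1 · 2
3 · 1 · 2 · 1 · 0
2 · 1 · 0 · 3 · 2
0 · 1 · 1 · 3 · 2
0 · 1 · 2 · 2 · 0
3 · 2 · 2 · 1 · 0
12) 3 · 1 · 2 · 1 · 2
3 · 1 · 2 · 1 · 0
2 · 1 · 0 · 3 · 2
0 · 1 · 1 · 3 · 2
0 · 1 · 2 · 2 · 0
3 · 2 · 2 · 1 · 0
13) 1 · 2 · 2 · 1 · 2
0 · 2 · 2 · 1 · 0
3 · 1 · 0 · 3 · 2
0 · 1 · 1 · 3 · 2
0 · 1 · 2 · 2 · 0
3 · 2 · 2 · 1 · 0
14) 2 · 2 · 2 · 1 · 2
0 · 2 · 2 · 1 · 0
3 · 1 · 0 · 3 · 2
0 · 1 · 1 · 3 · 2
0 · 1 · 2 · 2 · 0
3 · 2 · 2 · 1 · 0
15) 3 · 2 · 2 · 1 · 2
0 · 2 · 2 · 1 · 0
3 · 1 · 0 · 3 · 2
0 · 1 · 1 · 3 · 2
0 · 1 · 2 · 2 · 0
3 · 2 · 2 · 1 · 0
16) 0 · 3 · 2 · 1 · 2
1 · 2 · 2 · 1 · 0
3 · 1 · 0 · 3 · 2
0 · 1 · 1 · 3 · 2
0 · 1 · 2 · 2 · 0
3 · 2 · 2 · 1 · 0
17) 1 · 3 · 2 · 1 · 2
1 · 2 · 2 · 1 · 0
3 · 1 · 0 · 3 · 2
0 · 1 · 1 · 3 · 2
0 · 1 · 2 · 2 · 0
3 · 2 · 2 · 1 · 0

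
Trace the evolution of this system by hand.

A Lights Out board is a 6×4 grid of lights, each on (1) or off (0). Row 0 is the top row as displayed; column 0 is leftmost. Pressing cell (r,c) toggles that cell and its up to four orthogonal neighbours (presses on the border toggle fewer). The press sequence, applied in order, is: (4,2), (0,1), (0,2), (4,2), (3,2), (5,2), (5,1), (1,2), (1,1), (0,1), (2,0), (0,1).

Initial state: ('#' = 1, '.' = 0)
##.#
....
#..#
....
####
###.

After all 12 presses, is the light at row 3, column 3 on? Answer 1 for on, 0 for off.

0) ##.#
....
#..#
....
####
###.
1) ##.#
....
#..#
..#.
#...
##..
2) ..##
.#..
#..#
..#.
#...
##..
3) .#..
.##.
#..#
..#.
#...
##..
4) .#..
.##.
#..#
....
####
###.
5) .#..
.##.
#.##
.###
##.#
###.
6) .#..
.##.
#.##
.###
####
#..#
7) .#..
.##.
#.##
.###
#.##
.###
8) .##.
...#
#..#
.###
#.##
.###
9) ..#.
####
##.#
.###
#.##
.###
10) ##..
#.##
##.#
.###
#.##
.###
11) ##..
..##
...#
####
#.##
.###
12) ..#.
.###
...#
####
#.##
.###

1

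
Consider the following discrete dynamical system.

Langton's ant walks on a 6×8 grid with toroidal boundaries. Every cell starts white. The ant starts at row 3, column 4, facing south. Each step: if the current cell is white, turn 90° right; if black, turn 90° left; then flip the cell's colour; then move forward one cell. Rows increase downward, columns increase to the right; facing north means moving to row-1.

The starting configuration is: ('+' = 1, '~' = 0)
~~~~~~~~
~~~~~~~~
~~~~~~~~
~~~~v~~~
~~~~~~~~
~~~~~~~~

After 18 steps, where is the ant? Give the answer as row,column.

[0] ~~~~~~~~
~~~~~~~~
~~~~~~~~
~~~~v~~~
~~~~~~~~
~~~~~~~~
[1] ~~~~~~~~
~~~~~~~~
~~~~~~~~
~~~<+~~~
~~~~~~~~
~~~~~~~~
[2] ~~~~~~~~
~~~~~~~~
~~~^~~~~
~~~++~~~
~~~~~~~~
~~~~~~~~
[3] ~~~~~~~~
~~~~~~~~
~~~+>~~~
~~~++~~~
~~~~~~~~
~~~~~~~~
[4] ~~~~~~~~
~~~~~~~~
~~~++~~~
~~~+v~~~
~~~~~~~~
~~~~~~~~
[5] ~~~~~~~~
~~~~~~~~
~~~++~~~
~~~+~>~~
~~~~~~~~
~~~~~~~~
[6] ~~~~~~~~
~~~~~~~~
~~~++~~~
~~~+~+~~
~~~~~v~~
~~~~~~~~
[7] ~~~~~~~~
~~~~~~~~
~~~++~~~
~~~+~+~~
~~~~<+~~
~~~~~~~~
[8] ~~~~~~~~
~~~~~~~~
~~~++~~~
~~~+^+~~
~~~~++~~
~~~~~~~~
[9] ~~~~~~~~
~~~~~~~~
~~~++~~~
~~~++>~~
~~~~++~~
~~~~~~~~
[10] ~~~~~~~~
~~~~~~~~
~~~++^~~
~~~++~~~
~~~~++~~
~~~~~~~~
[11] ~~~~~~~~
~~~~~~~~
~~~+++>~
~~~++~~~
~~~~++~~
~~~~~~~~
[12] ~~~~~~~~
~~~~~~~~
~~~++++~
~~~++~v~
~~~~++~~
~~~~~~~~
[13] ~~~~~~~~
~~~~~~~~
~~~++++~
~~~++<+~
~~~~++~~
~~~~~~~~
[14] ~~~~~~~~
~~~~~~~~
~~~++^+~
~~~++++~
~~~~++~~
~~~~~~~~
[15] ~~~~~~~~
~~~~~~~~
~~~+<~+~
~~~++++~
~~~~++~~
~~~~~~~~
[16] ~~~~~~~~
~~~~~~~~
~~~+~~+~
~~~+v++~
~~~~++~~
~~~~~~~~
[17] ~~~~~~~~
~~~~~~~~
~~~+~~+~
~~~+~>+~
~~~~++~~
~~~~~~~~
[18] ~~~~~~~~
~~~~~~~~
~~~+~^+~
~~~+~~+~
~~~~++~~
~~~~~~~~

2,5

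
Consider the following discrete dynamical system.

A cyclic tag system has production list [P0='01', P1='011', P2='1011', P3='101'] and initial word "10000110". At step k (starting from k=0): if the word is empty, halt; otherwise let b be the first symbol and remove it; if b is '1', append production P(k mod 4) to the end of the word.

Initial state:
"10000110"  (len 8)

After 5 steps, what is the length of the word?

5

step 0: "10000110"  (len 8)
step 1: "000011001"  (len 9)
step 2: "00011001"  (len 8)
step 3: "0011001"  (len 7)
step 4: "011001"  (len 6)
step 5: "11001"  (len 5)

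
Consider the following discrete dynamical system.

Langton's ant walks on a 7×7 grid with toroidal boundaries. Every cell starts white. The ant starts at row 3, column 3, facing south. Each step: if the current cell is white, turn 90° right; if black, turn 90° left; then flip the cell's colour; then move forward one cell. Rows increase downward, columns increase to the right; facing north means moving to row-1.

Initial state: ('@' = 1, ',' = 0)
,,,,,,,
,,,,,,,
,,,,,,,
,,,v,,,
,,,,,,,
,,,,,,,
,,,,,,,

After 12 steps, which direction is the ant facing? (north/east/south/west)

gen 0: ,,,,,,,
,,,,,,,
,,,,,,,
,,,v,,,
,,,,,,,
,,,,,,,
,,,,,,,
gen 1: ,,,,,,,
,,,,,,,
,,,,,,,
,,<@,,,
,,,,,,,
,,,,,,,
,,,,,,,
gen 2: ,,,,,,,
,,,,,,,
,,^,,,,
,,@@,,,
,,,,,,,
,,,,,,,
,,,,,,,
gen 3: ,,,,,,,
,,,,,,,
,,@>,,,
,,@@,,,
,,,,,,,
,,,,,,,
,,,,,,,
gen 4: ,,,,,,,
,,,,,,,
,,@@,,,
,,@v,,,
,,,,,,,
,,,,,,,
,,,,,,,
gen 5: ,,,,,,,
,,,,,,,
,,@@,,,
,,@,>,,
,,,,,,,
,,,,,,,
,,,,,,,
gen 6: ,,,,,,,
,,,,,,,
,,@@,,,
,,@,@,,
,,,,v,,
,,,,,,,
,,,,,,,
gen 7: ,,,,,,,
,,,,,,,
,,@@,,,
,,@,@,,
,,,<@,,
,,,,,,,
,,,,,,,
gen 8: ,,,,,,,
,,,,,,,
,,@@,,,
,,@^@,,
,,,@@,,
,,,,,,,
,,,,,,,
gen 9: ,,,,,,,
,,,,,,,
,,@@,,,
,,@@>,,
,,,@@,,
,,,,,,,
,,,,,,,
gen 10: ,,,,,,,
,,,,,,,
,,@@^,,
,,@@,,,
,,,@@,,
,,,,,,,
,,,,,,,
gen 11: ,,,,,,,
,,,,,,,
,,@@@>,
,,@@,,,
,,,@@,,
,,,,,,,
,,,,,,,
gen 12: ,,,,,,,
,,,,,,,
,,@@@@,
,,@@,v,
,,,@@,,
,,,,,,,
,,,,,,,

south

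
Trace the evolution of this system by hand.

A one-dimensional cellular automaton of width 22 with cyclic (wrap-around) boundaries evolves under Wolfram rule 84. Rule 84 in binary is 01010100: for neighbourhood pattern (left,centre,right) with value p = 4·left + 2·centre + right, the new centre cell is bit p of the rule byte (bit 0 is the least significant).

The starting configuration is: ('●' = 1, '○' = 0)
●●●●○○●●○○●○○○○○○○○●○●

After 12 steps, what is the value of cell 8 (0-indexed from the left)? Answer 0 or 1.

t=0: ●●●●○○●●○○●○○○○○○○○●○●
t=1: ○○○●●○○●●○●●○○○○○○○●○○
t=2: ○○○○●●○○●○○●●○○○○○○●●○
t=3: ○○○○○●●○●●○○●●○○○○○○●●
t=4: ●○○○○○●○○●●○○●●○○○○○○●
t=5: ●●○○○○●●○○●●○○●●○○○○○○
t=6: ○●●○○○○●●○○●●○○●●○○○○○
t=7: ○○●●○○○○●●○○●●○○●●○○○○
t=8: ○○○●●○○○○●●○○●●○○●●○○○
t=9: ○○○○●●○○○○●●○○●●○○●●○○
t=10: ○○○○○●●○○○○●●○○●●○○●●○
t=11: ○○○○○○●●○○○○●●○○●●○○●●
t=12: ●○○○○○○●●○○○○●●○○●●○○●

1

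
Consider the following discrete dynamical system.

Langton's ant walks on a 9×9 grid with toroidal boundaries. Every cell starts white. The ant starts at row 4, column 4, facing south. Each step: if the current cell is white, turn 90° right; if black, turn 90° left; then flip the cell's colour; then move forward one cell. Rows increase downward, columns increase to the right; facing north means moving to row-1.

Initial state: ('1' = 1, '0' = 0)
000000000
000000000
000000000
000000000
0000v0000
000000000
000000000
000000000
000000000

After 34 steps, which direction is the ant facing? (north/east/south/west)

north

[0] 000000000
000000000
000000000
000000000
0000v0000
000000000
000000000
000000000
000000000
[1] 000000000
000000000
000000000
000000000
000<10000
000000000
000000000
000000000
000000000
[2] 000000000
000000000
000000000
000^00000
000110000
000000000
000000000
000000000
000000000
[3] 000000000
000000000
000000000
0001>0000
000110000
000000000
000000000
000000000
000000000
[4] 000000000
000000000
000000000
000110000
0001v0000
000000000
000000000
000000000
000000000
[5] 000000000
000000000
000000000
000110000
00010>000
000000000
000000000
000000000
000000000
[6] 000000000
000000000
000000000
000110000
000101000
00000v000
000000000
000000000
000000000
[7] 000000000
000000000
000000000
000110000
000101000
0000<1000
000000000
000000000
000000000
[8] 000000000
000000000
000000000
000110000
0001^1000
000011000
000000000
000000000
000000000
[9] 000000000
000000000
000000000
000110000
00011>000
000011000
000000000
000000000
000000000
[10] 000000000
000000000
000000000
00011^000
000110000
000011000
000000000
000000000
000000000
[11] 000000000
000000000
000000000
000111>00
000110000
000011000
000000000
000000000
000000000
[12] 000000000
000000000
000000000
000111100
000110v00
000011000
000000000
000000000
000000000
[13] 000000000
000000000
000000000
000111100
00011<100
000011000
000000000
000000000
000000000
[14] 000000000
000000000
000000000
00011^100
000111100
000011000
000000000
000000000
000000000
[15] 000000000
000000000
000000000
0001<0100
000111100
000011000
000000000
000000000
000000000
[16] 000000000
000000000
000000000
000100100
0001v1100
000011000
000000000
000000000
000000000
[17] 000000000
000000000
000000000
000100100
00010>100
000011000
000000000
000000000
000000000
[18] 000000000
000000000
000000000
00010^100
000100100
000011000
000000000
000000000
000000000
[19] 000000000
000000000
000000000
000101>00
000100100
000011000
000000000
000000000
000000000
[20] 000000000
000000000
000000^00
000101000
000100100
000011000
000000000
000000000
000000000
[21] 000000000
000000000
0000001>0
000101000
000100100
000011000
000000000
000000000
000000000
[22] 000000000
000000000
000000110
0001010v0
000100100
000011000
000000000
000000000
000000000
[23] 000000000
000000000
000000110
000101<10
000100100
000011000
000000000
000000000
000000000
[24] 000000000
000000000
000000^10
000101110
000100100
000011000
000000000
000000000
000000000
[25] 000000000
000000000
00000<010
000101110
000100100
000011000
000000000
000000000
000000000
[26] 000000000
00000^000
000001010
000101110
000100100
000011000
000000000
000000000
000000000
[27] 000000000
000001>00
000001010
000101110
000100100
000011000
000000000
000000000
000000000
[28] 000000000
000001100
000001v10
000101110
000100100
000011000
000000000
000000000
000000000
[29] 000000000
000001100
00000<110
000101110
000100100
000011000
000000000
000000000
000000000
[30] 000000000
000001100
000000110
00010v110
000100100
000011000
000000000
000000000
000000000
[31] 000000000
000001100
000000110
000100>10
000100100
000011000
000000000
000000000
000000000
[32] 000000000
000001100
000000^10
000100010
000100100
000011000
000000000
000000000
000000000
[33] 000000000
000001100
00000<010
000100010
000100100
000011000
000000000
000000000
000000000
[34] 000000000
00000^100
000001010
000100010
000100100
000011000
000000000
000000000
000000000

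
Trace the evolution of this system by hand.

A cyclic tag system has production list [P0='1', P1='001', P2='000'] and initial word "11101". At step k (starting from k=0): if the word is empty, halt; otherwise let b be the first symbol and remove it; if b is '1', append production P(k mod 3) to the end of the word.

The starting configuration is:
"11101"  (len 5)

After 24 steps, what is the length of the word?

k=0  "11101"  (len 5)
k=1  "11011"  (len 5)
k=2  "1011001"  (len 7)
k=3  "011001000"  (len 9)
k=4  "11001000"  (len 8)
k=5  "1001000001"  (len 10)
k=6  "001000001000"  (len 12)
k=7  "01000001000"  (len 11)
k=8  "1000001000"  (len 10)
k=9  "000001000000"  (len 12)
k=10  "00001000000"  (len 11)
k=11  "0001000000"  (len 10)
k=12  "001000000"  (len 9)
k=13  "01000000"  (len 8)
k=14  "1000000"  (len 7)
k=15  "000000000"  (len 9)
k=16  "00000000"  (len 8)
k=17  "0000000"  (len 7)
k=18  "000000"  (len 6)
k=19  "00000"  (len 5)
k=20  "0000"  (len 4)
k=21  "000"  (len 3)
k=22  "00"  (len 2)
k=23  "0"  (len 1)
k=24  (halted — word empty)

0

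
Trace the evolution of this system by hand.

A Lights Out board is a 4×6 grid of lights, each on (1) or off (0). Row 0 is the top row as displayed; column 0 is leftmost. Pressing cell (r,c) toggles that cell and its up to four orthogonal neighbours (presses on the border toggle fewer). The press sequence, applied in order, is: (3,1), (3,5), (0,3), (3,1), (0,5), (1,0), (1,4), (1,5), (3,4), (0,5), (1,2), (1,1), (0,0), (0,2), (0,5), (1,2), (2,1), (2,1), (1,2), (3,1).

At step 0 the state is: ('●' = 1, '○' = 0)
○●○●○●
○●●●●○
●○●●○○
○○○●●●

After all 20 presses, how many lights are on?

step 0: ○●○●○●
○●●●●○
●○●●○○
○○○●●●
step 1: ○●○●○●
○●●●●○
●●●●○○
●●●●●●
step 2: ○●○●○●
○●●●●○
●●●●○●
●●●●○○
step 3: ○●●○●●
○●●○●○
●●●●○●
●●●●○○
step 4: ○●●○●●
○●●○●○
●○●●○●
○○○●○○
step 5: ○●●○○○
○●●○●●
●○●●○●
○○○●○○
step 6: ●●●○○○
●○●○●●
○○●●○●
○○○●○○
step 7: ●●●○●○
●○●●○○
○○●●●●
○○○●○○
step 8: ●●●○●●
●○●●●●
○○●●●○
○○○●○○
step 9: ●●●○●●
●○●●●●
○○●●○○
○○○○●●
step 10: ●●●○○○
●○●●●○
○○●●○○
○○○○●●
step 11: ●●○○○○
●●○○●○
○○○●○○
○○○○●●
step 12: ●○○○○○
○○●○●○
○●○●○○
○○○○●●
step 13: ○●○○○○
●○●○●○
○●○●○○
○○○○●●
step 14: ○○●●○○
●○○○●○
○●○●○○
○○○○●●
step 15: ○○●●●●
●○○○●●
○●○●○○
○○○○●●
step 16: ○○○●●●
●●●●●●
○●●●○○
○○○○●●
step 17: ○○○●●●
●○●●●●
●○○●○○
○●○○●●
step 18: ○○○●●●
●●●●●●
○●●●○○
○○○○●●
step 19: ○○●●●●
●○○○●●
○●○●○○
○○○○●●
step 20: ○○●●●●
●○○○●●
○○○●○○
●●●○●●

13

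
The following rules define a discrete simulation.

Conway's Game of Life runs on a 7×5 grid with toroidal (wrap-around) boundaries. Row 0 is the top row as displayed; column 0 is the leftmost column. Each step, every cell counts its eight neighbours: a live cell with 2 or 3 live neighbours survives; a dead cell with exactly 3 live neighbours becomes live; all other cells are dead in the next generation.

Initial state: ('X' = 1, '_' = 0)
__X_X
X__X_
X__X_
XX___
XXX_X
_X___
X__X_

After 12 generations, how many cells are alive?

20

0) __X_X
X__X_
X__X_
XX___
XXX_X
_X___
X__X_
1) XXX__
XXXX_
X_X__
___X_
__X_X
___X_
XXXXX
2) _____
___X_
X____
_XXXX
__X_X
_____
_____
3) _____
_____
XX___
_XX_X
XXX_X
_____
_____
4) _____
_____
XXX__
____X
__X_X
XX___
_____
5) _____
_X___
XX___
__X_X
_X_XX
XX___
_____
6) _____
XX___
XXX__
__X_X
_X_XX
XXX_X
_____
7) _____
X_X__
__XXX
____X
_____
_XX_X
XX___
8) X____
_XX_X
XXX_X
____X
X__X_
_XX__
XXX__
9) ___XX
__X_X
__X_X
__X__
XXXXX
___XX
X_X__
10) XXX_X
X_X_X
_XX__
_____
XX___
_____
X_X__
11) __X__
____X
XXXX_
X_X__
_____
X____
X_XXX
12) XXX__
X___X
X_XX_
X_XXX
_X___
XX_X_
X_XXX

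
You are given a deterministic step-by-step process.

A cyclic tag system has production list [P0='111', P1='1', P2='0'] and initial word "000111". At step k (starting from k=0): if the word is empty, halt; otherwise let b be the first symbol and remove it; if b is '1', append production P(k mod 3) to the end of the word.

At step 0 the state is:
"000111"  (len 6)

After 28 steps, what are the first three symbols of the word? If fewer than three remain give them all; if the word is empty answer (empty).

step 0: "000111"  (len 6)
step 1: "00111"  (len 5)
step 2: "0111"  (len 4)
step 3: "111"  (len 3)
step 4: "11111"  (len 5)
step 5: "11111"  (len 5)
step 6: "11110"  (len 5)
step 7: "1110111"  (len 7)
step 8: "1101111"  (len 7)
step 9: "1011110"  (len 7)
step 10: "011110111"  (len 9)
step 11: "11110111"  (len 8)
step 12: "11101110"  (len 8)
step 13: "1101110111"  (len 10)
step 14: "1011101111"  (len 10)
step 15: "0111011110"  (len 10)
step 16: "111011110"  (len 9)
step 17: "110111101"  (len 9)
step 18: "101111010"  (len 9)
step 19: "01111010111"  (len 11)
step 20: "1111010111"  (len 10)
step 21: "1110101110"  (len 10)
step 22: "110101110111"  (len 12)
step 23: "101011101111"  (len 12)
step 24: "010111011110"  (len 12)
step 25: "10111011110"  (len 11)
step 26: "01110111101"  (len 11)
step 27: "1110111101"  (len 10)
step 28: "110111101111"  (len 12)

110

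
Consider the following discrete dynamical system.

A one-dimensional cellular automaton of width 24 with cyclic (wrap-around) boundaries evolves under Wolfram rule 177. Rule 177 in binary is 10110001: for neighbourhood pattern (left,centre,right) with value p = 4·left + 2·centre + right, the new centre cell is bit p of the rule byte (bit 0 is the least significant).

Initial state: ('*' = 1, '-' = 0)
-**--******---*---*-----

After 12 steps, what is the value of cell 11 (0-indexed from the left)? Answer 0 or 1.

step 0: -**--******---*---*-----
step 1: ---*--****-**--**--*****
step 2: **--*--**-*--*---*--***-
step 3: --*--*---*-*--**--*--*-*
step 4: *--*--**--*-*---*--*--*-
step 5: -*--*---*--*-**--*--*--*
step 6: *-*--**--*--*--*--*--*--
step 7: -*-*---*--*--*--*--*--*-
step 8: --*-**--*--*--*--*--*--*
step 9: *--*--*--*--*--*--*--*--
step 10: -*--*--*--*--*--*--*--*-
step 11: --*--*--*--*--*--*--*--*
step 12: *--*--*--*--*--*--*--*--

0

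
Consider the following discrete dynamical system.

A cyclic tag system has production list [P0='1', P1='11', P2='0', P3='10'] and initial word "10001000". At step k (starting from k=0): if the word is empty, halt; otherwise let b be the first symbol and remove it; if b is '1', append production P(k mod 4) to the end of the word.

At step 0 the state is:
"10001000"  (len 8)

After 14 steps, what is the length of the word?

0) "10001000"  (len 8)
1) "00010001"  (len 8)
2) "0010001"  (len 7)
3) "010001"  (len 6)
4) "10001"  (len 5)
5) "00011"  (len 5)
6) "0011"  (len 4)
7) "011"  (len 3)
8) "11"  (len 2)
9) "11"  (len 2)
10) "111"  (len 3)
11) "110"  (len 3)
12) "1010"  (len 4)
13) "0101"  (len 4)
14) "101"  (len 3)

3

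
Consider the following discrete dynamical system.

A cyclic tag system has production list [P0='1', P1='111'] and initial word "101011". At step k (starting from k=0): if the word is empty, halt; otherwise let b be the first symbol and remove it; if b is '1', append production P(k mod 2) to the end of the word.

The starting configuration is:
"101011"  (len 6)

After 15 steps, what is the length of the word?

14

step 0: "101011"  (len 6)
step 1: "010111"  (len 6)
step 2: "10111"  (len 5)
step 3: "01111"  (len 5)
step 4: "1111"  (len 4)
step 5: "1111"  (len 4)
step 6: "111111"  (len 6)
step 7: "111111"  (len 6)
step 8: "11111111"  (len 8)
step 9: "11111111"  (len 8)
step 10: "1111111111"  (len 10)
step 11: "1111111111"  (len 10)
step 12: "111111111111"  (len 12)
step 13: "111111111111"  (len 12)
step 14: "11111111111111"  (len 14)
step 15: "11111111111111"  (len 14)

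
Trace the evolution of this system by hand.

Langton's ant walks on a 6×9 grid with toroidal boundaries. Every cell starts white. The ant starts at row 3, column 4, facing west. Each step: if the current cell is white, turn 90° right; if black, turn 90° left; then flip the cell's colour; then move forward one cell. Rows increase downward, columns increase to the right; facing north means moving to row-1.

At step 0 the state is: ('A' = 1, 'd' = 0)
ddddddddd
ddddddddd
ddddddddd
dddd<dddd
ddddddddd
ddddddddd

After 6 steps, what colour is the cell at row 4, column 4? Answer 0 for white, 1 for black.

k=0  ddddddddd
ddddddddd
ddddddddd
dddd<dddd
ddddddddd
ddddddddd
k=1  ddddddddd
ddddddddd
dddd^dddd
ddddAdddd
ddddddddd
ddddddddd
k=2  ddddddddd
ddddddddd
ddddA>ddd
ddddAdddd
ddddddddd
ddddddddd
k=3  ddddddddd
ddddddddd
ddddAAddd
ddddAvddd
ddddddddd
ddddddddd
k=4  ddddddddd
ddddddddd
ddddAAddd
dddd<Addd
ddddddddd
ddddddddd
k=5  ddddddddd
ddddddddd
ddddAAddd
dddddAddd
ddddvdddd
ddddddddd
k=6  ddddddddd
ddddddddd
ddddAAddd
dddddAddd
ddd<Adddd
ddddddddd

1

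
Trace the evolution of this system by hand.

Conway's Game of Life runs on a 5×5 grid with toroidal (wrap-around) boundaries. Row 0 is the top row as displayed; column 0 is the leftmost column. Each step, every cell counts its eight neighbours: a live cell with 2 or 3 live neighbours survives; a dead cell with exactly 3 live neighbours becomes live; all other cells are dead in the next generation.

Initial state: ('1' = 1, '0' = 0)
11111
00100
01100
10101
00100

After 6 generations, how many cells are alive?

5

[0] 11111
00100
01100
10101
00100
[1] 10001
00001
10100
10100
00000
[2] 10001
01011
10011
00000
11001
[3] 00100
01100
10110
01010
01001
[4] 10110
00000
10011
01010
11010
[5] 10110
11100
10111
01010
10010
[6] 10010
00000
00000
01000
10010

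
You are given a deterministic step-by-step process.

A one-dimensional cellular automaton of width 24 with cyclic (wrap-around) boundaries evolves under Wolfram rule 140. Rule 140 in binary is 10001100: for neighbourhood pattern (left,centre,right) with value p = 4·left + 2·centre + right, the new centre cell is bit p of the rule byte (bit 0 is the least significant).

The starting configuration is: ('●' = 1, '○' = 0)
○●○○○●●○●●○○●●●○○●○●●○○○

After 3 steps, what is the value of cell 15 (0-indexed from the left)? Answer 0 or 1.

0

k=0  ○●○○○●●○●●○○●●●○○●○●●○○○
k=1  ○●○○○●○○●○○○●●○○○●○●○○○○
k=2  ○●○○○●○○●○○○●○○○○●○●○○○○
k=3  ○●○○○●○○●○○○●○○○○●○●○○○○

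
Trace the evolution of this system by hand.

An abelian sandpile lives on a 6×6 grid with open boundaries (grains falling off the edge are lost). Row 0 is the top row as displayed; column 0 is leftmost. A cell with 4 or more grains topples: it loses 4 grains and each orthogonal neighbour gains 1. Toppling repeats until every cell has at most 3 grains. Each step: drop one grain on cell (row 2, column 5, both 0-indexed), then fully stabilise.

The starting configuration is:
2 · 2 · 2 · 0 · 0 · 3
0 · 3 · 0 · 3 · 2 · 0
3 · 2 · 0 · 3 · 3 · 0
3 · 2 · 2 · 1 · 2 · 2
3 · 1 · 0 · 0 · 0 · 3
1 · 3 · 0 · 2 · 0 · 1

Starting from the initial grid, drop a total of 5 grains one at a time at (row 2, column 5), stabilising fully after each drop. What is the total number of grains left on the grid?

58

gen 0: 2 · 2 · 2 · 0 · 0 · 3
0 · 3 · 0 · 3 · 2 · 0
3 · 2 · 0 · 3 · 3 · 0
3 · 2 · 2 · 1 · 2 · 2
3 · 1 · 0 · 0 · 0 · 3
1 · 3 · 0 · 2 · 0 · 1
gen 1: 2 · 2 · 2 · 0 · 0 · 3
0 · 3 · 0 · 3 · 2 · 0
3 · 2 · 0 · 3 · 3 · 1
3 · 2 · 2 · 1 · 2 · 2
3 · 1 · 0 · 0 · 0 · 3
1 · 3 · 0 · 2 · 0 · 1
gen 2: 2 · 2 · 2 · 0 · 0 · 3
0 · 3 · 0 · 3 · 2 · 0
3 · 2 · 0 · 3 · 3 · 2
3 · 2 · 2 · 1 · 2 · 2
3 · 1 · 0 · 0 · 0 · 3
1 · 3 · 0 · 2 · 0 · 1
gen 3: 2 · 2 · 2 · 0 · 0 · 3
0 · 3 · 0 · 3 · 2 · 0
3 · 2 · 0 · 3 · 3 · 3
3 · 2 · 2 · 1 · 2 · 2
3 · 1 · 0 · 0 · 0 · 3
1 · 3 · 0 · 2 · 0 · 1
gen 4: 2 · 2 · 2 · 1 · 1 · 3
0 · 3 · 1 · 1 · 0 · 2
3 · 2 · 1 · 1 · 2 · 1
3 · 2 · 2 · 2 · 3 · 3
3 · 1 · 0 · 0 · 0 · 3
1 · 3 · 0 · 2 · 0 · 1
gen 5: 2 · 2 · 2 · 1 · 1 · 3
0 · 3 · 1 · 1 · 0 · 2
3 · 2 · 1 · 1 · 2 · 2
3 · 2 · 2 · 2 · 3 · 3
3 · 1 · 0 · 0 · 0 · 3
1 · 3 · 0 · 2 · 0 · 1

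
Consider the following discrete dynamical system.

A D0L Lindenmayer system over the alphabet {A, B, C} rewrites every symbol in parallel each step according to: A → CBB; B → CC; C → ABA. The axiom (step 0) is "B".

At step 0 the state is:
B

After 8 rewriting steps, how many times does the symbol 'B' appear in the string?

t=0: B
t=1: CC
t=2: ABAABA
t=3: CBBCCCBBCBBCCCBB
t=4: ABACCCCABAABAABACCCCABACCCCABAABAABACCCC
t=5: CBBCCCBBABAABAABAABACBBCCCBBCBBCCCBBCBBCCCBBABAABAABAABACBBCCCBBABAABAABAABACBBCCCBBCBBCCCBBCBBCCCBBABAABAABAABA
t=6: ABACCCCABAABAABACCCCCBBCCCBBCBBCCCBBCBBCCCBBCBBCCCBBABACCC…BACCCCABACCCCABAABAABACCCCCBBCCCBBCBBCCCBBCBBCCCBBCBBCCCBB  (len 288)
t=7: CBBCCCBBABAABAABAABACBBCCCBBCBBCCCBBCBBCCCBBABAABAABAABAAB…ACCCCABAABAABACCCCABACCCCABAABAABACCCCABACCCCABAABAABACCCC  (len 768)
t=8: ABACCCCABAABAABACCCCCBBCCCBBCBBCCCBBCBBCCCBBCBBCCCBBABACCC…BACBBCCCBBABAABAABAABACBBCCCBBCBBCCCBBCBBCCCBBABAABAABAABA  (len 2048)

768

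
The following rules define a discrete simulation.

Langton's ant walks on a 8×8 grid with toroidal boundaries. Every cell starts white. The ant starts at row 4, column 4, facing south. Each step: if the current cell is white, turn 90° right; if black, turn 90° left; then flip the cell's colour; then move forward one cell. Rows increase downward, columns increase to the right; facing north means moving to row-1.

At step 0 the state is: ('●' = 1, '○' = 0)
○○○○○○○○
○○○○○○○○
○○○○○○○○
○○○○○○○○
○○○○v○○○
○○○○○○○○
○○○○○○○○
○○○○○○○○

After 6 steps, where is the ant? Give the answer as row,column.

5,5

[0] ○○○○○○○○
○○○○○○○○
○○○○○○○○
○○○○○○○○
○○○○v○○○
○○○○○○○○
○○○○○○○○
○○○○○○○○
[1] ○○○○○○○○
○○○○○○○○
○○○○○○○○
○○○○○○○○
○○○<●○○○
○○○○○○○○
○○○○○○○○
○○○○○○○○
[2] ○○○○○○○○
○○○○○○○○
○○○○○○○○
○○○^○○○○
○○○●●○○○
○○○○○○○○
○○○○○○○○
○○○○○○○○
[3] ○○○○○○○○
○○○○○○○○
○○○○○○○○
○○○●>○○○
○○○●●○○○
○○○○○○○○
○○○○○○○○
○○○○○○○○
[4] ○○○○○○○○
○○○○○○○○
○○○○○○○○
○○○●●○○○
○○○●v○○○
○○○○○○○○
○○○○○○○○
○○○○○○○○
[5] ○○○○○○○○
○○○○○○○○
○○○○○○○○
○○○●●○○○
○○○●○>○○
○○○○○○○○
○○○○○○○○
○○○○○○○○
[6] ○○○○○○○○
○○○○○○○○
○○○○○○○○
○○○●●○○○
○○○●○●○○
○○○○○v○○
○○○○○○○○
○○○○○○○○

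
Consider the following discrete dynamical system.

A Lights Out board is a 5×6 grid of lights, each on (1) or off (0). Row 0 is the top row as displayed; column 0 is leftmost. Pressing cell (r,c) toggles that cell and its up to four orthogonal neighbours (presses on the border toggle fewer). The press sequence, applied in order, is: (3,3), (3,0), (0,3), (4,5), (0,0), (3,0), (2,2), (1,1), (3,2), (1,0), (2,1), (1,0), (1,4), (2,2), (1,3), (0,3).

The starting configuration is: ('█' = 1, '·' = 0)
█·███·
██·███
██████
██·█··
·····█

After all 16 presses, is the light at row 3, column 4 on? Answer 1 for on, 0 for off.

1

0) █·███·
██·███
██████
██·█··
·····█
1) █·███·
██·███
███·██
███·█·
···█·█
2) █·███·
██·███
·██·██
··█·█·
█··█·█
3) █·····
██··██
·██·██
··█·█·
█··█·█
4) █·····
██··██
·██·██
··█·██
█··██·
5) ·█····
·█··██
·██·██
··█·██
█··██·
6) ·█····
·█··██
███·██
███·██
···██·
7) ·█····
·██·██
█··███
██··██
···██·
8) ······
█···██
██·███
██··██
···██·
9) ······
█···██
██████
█·████
··███·
10) █·····
·█··██
·█████
█·████
··███·
11) █·····
····██
█··███
██████
··███·
12) ······
██··██
···███
██████
··███·
13) ····█·
██·█··
···█·█
██████
··███·
14) ····█·
████··
·██··█
██·███
··███·
15) ···██·
██··█·
·███·█
██·███
··███·
16) ··█···
██·██·
·███·█
██·███
··███·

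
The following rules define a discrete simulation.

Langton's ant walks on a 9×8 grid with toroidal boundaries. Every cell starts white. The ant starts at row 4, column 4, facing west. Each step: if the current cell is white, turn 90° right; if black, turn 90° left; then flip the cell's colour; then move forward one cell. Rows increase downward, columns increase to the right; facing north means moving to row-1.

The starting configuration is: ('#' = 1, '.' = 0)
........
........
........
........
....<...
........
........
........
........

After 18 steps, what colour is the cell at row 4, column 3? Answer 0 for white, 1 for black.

1

step 0: ........
........
........
........
....<...
........
........
........
........
step 1: ........
........
........
....^...
....#...
........
........
........
........
step 2: ........
........
........
....#>..
....#...
........
........
........
........
step 3: ........
........
........
....##..
....#v..
........
........
........
........
step 4: ........
........
........
....##..
....<#..
........
........
........
........
step 5: ........
........
........
....##..
.....#..
....v...
........
........
........
step 6: ........
........
........
....##..
.....#..
...<#...
........
........
........
step 7: ........
........
........
....##..
...^.#..
...##...
........
........
........
step 8: ........
........
........
....##..
...#>#..
...##...
........
........
........
step 9: ........
........
........
....##..
...###..
...#v...
........
........
........
step 10: ........
........
........
....##..
...###..
...#.>..
........
........
........
step 11: ........
........
........
....##..
...###..
...#.#..
.....v..
........
........
step 12: ........
........
........
....##..
...###..
...#.#..
....<#..
........
........
step 13: ........
........
........
....##..
...###..
...#^#..
....##..
........
........
step 14: ........
........
........
....##..
...###..
...##>..
....##..
........
........
step 15: ........
........
........
....##..
...##^..
...##...
....##..
........
........
step 16: ........
........
........
....##..
...#<...
...##...
....##..
........
........
step 17: ........
........
........
....##..
...#....
...#v...
....##..
........
........
step 18: ........
........
........
....##..
...#....
...#.>..
....##..
........
........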